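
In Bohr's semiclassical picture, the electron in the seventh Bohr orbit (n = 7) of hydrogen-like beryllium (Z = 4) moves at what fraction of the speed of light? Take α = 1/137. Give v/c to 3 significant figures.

0.00417

v_n = Zαc/n, so v/c = Zα/n = 4 × 0.00730 / 7 = 0.00417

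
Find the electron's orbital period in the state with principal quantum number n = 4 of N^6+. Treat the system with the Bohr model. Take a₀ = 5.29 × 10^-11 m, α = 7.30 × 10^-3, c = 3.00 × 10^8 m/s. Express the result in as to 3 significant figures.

r = n²a₀/Z = 4²·5.29 × 10^-11/7 = 1.21 × 10^-10 m
v = Zαc/n = 7·0.00730·3.00 × 10^8/4 = 3.83 × 10^6 m/s
T = 2πr/v = 1.98 × 10^-16 s = 198 as

198 as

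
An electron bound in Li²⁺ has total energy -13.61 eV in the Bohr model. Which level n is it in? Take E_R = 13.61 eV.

E_n = −E_R Z²/n² ⇒ n² = E_R Z²/(−E_n) = 13.61 × 3² / 13.61 ≈ 9.00
n = 3

3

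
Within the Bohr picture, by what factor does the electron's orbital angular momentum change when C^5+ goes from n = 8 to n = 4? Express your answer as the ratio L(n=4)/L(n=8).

L = nℏ depends only on n, so L ∝ n.
L(n=4)/L(n=8) = (4/8)^1 = 1/2

1/2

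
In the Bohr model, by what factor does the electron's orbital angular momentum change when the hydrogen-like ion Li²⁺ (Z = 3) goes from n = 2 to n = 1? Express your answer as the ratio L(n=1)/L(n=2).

L = nℏ depends only on n, so L ∝ n.
L(n=1)/L(n=2) = (1/2)^1 = 1/2

1/2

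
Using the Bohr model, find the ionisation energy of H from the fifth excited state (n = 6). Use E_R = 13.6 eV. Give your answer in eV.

0.378 eV

E_n = −E_R·Z²/n² = −13.6 × 1²/6² eV = -0.378 eV
Ionisation energy = −E_n = 0.378 eV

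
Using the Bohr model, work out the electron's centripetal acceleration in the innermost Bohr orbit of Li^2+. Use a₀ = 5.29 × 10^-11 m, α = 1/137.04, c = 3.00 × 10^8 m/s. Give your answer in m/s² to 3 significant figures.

r = n²a₀/Z = 1.76 × 10^-11 m, v = Zαc/n = 6.57 × 10^6 m/s
a = v²/r = (6.57 × 10^6)² / 1.76 × 10^-11 = 2.45 × 10^24 m/s²

2.45 × 10^24 m/s²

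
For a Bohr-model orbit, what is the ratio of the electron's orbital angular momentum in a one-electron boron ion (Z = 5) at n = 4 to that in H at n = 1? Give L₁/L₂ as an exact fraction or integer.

L = nℏ is independent of Z.
L₁/L₂ = n₁/n₂ = 4/1 = 4

4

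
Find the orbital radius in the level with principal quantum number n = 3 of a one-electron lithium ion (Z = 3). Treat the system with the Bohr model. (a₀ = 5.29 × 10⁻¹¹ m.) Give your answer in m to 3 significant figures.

r_n = n²a₀/Z = 3² × 5.29 × 10⁻¹¹ / 3
    = 9 × 5.29 × 10⁻¹¹ / 3 = 1.59 × 10⁻¹⁰ m

1.59 × 10⁻¹⁰ m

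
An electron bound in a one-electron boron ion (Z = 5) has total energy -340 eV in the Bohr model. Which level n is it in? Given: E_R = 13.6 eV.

1

E_n = −E_R Z²/n² ⇒ n² = E_R Z²/(−E_n) = 13.6 × 5² / 340 ≈ 1.00
n = 1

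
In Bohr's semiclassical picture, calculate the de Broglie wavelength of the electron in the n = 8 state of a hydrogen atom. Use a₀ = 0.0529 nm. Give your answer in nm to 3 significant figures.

The Bohr quantisation condition is nλ = 2πr_n.
r_n = n²a₀/Z = 3.39 nm
λ = 2πr_n/n = 2π·3.39/8 = 2.66 nm

2.66 nm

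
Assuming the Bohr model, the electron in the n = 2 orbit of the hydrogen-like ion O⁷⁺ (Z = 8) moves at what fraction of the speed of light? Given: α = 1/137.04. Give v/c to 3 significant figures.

v_n = Zαc/n, so v/c = Zα/n = 8 × 0.00730 / 2 = 0.0292

0.0292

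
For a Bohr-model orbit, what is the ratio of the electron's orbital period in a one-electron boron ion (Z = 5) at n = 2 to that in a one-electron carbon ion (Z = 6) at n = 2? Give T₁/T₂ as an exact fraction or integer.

36/25

T ∝ Z^-2 · n^3
T₁/T₂ = (5/6)^-2 · (2/2)^3 = 36/25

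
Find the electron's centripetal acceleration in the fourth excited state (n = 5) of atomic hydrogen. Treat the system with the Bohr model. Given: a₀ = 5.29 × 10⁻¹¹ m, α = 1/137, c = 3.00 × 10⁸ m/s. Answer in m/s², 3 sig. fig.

r = n²a₀/Z = 1.32 × 10⁻⁹ m, v = Zαc/n = 4.38 × 10⁵ m/s
a = v²/r = (4.38 × 10⁵)² / 1.32 × 10⁻⁹ = 1.45 × 10²⁰ m/s²

1.45 × 10²⁰ m/s²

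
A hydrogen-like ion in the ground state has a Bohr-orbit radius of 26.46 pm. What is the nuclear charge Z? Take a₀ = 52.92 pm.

2

r_n = n²a₀/Z ⇒ Z = n²a₀/r = 1² × 52.92 / 26.46 ≈ 2.00
Z = 2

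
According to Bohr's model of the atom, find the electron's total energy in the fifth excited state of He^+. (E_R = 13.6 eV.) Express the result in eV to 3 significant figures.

-1.51 eV

E_n = −E_R·Z²/n² = −13.6 × 2²/6² = -1.51 eV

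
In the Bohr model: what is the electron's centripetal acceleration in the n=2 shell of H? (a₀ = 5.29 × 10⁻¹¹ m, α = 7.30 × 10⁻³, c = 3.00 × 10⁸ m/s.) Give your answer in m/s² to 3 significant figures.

5.67 × 10²¹ m/s²

r = n²a₀/Z = 2.12 × 10⁻¹⁰ m, v = Zαc/n = 1.09 × 10⁶ m/s
a = v²/r = (1.09 × 10⁶)² / 2.12 × 10⁻¹⁰ = 5.67 × 10²¹ m/s²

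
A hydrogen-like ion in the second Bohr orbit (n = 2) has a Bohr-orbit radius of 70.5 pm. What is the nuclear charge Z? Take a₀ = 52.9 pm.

r_n = n²a₀/Z ⇒ Z = n²a₀/r = 2² × 52.9 / 70.5 ≈ 3.00
Z = 3

3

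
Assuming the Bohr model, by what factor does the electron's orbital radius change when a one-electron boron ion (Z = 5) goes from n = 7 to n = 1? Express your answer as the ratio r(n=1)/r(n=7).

1/49

r ∝ Z^-1 · n^2; with Z fixed, r ∝ n^2.
r(n=1)/r(n=7) = (1/7)^2 = 1/49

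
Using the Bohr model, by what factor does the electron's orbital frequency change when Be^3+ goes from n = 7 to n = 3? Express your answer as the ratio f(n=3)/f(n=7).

343/27

f ∝ Z^2 · n^-3; with Z fixed, f ∝ n^-3.
f(n=3)/f(n=7) = (3/7)^-3 = 343/27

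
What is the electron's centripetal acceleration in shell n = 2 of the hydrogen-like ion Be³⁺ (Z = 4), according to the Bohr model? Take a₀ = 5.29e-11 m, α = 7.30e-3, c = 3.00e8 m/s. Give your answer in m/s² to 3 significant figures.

3.63e23 m/s²

r = n²a₀/Z = 5.29e-11 m, v = Zαc/n = 4.38e6 m/s
a = v²/r = (4.38e6)² / 5.29e-11 = 3.63e23 m/s²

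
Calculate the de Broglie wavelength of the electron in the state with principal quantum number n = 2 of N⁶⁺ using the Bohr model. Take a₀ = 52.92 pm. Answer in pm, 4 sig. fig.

95.00 pm

The Bohr quantisation condition is nλ = 2πr_n.
r_n = n²a₀/Z = 30.24 pm
λ = 2πr_n/n = 2π·30.24/2 = 95.00 pm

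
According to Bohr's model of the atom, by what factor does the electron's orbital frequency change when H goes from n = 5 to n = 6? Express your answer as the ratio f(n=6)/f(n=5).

125/216

f ∝ Z^2 · n^-3; with Z fixed, f ∝ n^-3.
f(n=6)/f(n=5) = (6/5)^-3 = 125/216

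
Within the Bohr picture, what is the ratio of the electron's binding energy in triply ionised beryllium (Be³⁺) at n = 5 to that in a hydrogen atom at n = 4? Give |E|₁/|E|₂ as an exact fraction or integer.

|E| ∝ Z^2 · n^-2
|E|₁/|E|₂ = (4/1)^2 · (5/4)^-2 = 256/25

256/25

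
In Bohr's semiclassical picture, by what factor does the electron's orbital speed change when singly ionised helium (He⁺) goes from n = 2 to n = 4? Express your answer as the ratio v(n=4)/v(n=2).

v ∝ Z^1 · n^-1; with Z fixed, v ∝ n^-1.
v(n=4)/v(n=2) = (4/2)^-1 = 1/2

1/2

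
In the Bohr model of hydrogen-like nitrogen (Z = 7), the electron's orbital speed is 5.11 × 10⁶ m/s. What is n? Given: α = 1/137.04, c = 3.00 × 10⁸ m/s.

3

v_n = Zαc/n ⇒ n = Zαc/v = 7 × 0.00730 × 3.00 × 10⁸ / 5.11 × 10⁶ ≈ 3.00
n = 3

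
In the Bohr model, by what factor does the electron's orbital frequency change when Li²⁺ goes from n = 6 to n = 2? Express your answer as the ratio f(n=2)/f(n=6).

f ∝ Z^2 · n^-3; with Z fixed, f ∝ n^-3.
f(n=2)/f(n=6) = (2/6)^-3 = 27

27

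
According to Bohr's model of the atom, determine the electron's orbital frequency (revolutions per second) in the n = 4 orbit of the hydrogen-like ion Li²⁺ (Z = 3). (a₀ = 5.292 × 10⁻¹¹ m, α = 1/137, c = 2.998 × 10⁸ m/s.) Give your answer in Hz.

9.255 × 10¹⁴ Hz

r = n²a₀/Z = 2.822 × 10⁻¹⁰ m, v = Zαc/n = 1.641 × 10⁶ m/s
f = v/(2πr) = 9.255 × 10¹⁴ Hz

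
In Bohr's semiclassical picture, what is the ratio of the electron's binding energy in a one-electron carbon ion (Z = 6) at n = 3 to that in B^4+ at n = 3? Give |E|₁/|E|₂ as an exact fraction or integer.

|E| ∝ Z^2 · n^-2
|E|₁/|E|₂ = (6/5)^2 · (3/3)^-2 = 36/25

36/25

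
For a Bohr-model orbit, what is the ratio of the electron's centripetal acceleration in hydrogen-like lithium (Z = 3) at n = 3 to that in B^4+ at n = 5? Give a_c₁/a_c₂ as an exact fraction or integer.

5/3

a_c ∝ Z^3 · n^-4
a_c₁/a_c₂ = (3/5)^3 · (3/5)^-4 = 5/3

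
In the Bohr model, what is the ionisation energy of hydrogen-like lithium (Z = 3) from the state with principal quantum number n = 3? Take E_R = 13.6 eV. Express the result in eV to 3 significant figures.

E_n = −E_R·Z²/n² = −13.6 × 3²/3² eV = -13.6 eV
Ionisation energy = −E_n = 13.6 eV

13.6 eV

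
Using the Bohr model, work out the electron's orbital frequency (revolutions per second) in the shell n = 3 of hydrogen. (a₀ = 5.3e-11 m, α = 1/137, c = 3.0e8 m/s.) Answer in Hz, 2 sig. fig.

2.4e14 Hz

r = n²a₀/Z = 4.8e-10 m, v = Zαc/n = 7.3e5 m/s
f = v/(2πr) = 2.4e14 Hz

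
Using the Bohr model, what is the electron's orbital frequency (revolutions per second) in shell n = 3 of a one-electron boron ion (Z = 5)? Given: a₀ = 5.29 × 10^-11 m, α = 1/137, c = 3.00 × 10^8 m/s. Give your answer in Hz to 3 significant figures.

r = n²a₀/Z = 9.52 × 10^-11 m, v = Zαc/n = 3.65 × 10^6 m/s
f = v/(2πr) = 6.10 × 10^15 Hz

6.10 × 10^15 Hz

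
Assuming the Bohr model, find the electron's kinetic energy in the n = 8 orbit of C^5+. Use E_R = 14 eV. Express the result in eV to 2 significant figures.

For a Coulomb orbit the virial theorem gives K = −E_n.
E_n = −E_R·Z²/n², so K = E_R·Z²/n² = 14 × 6²/8² = 7.9 eV

7.9 eV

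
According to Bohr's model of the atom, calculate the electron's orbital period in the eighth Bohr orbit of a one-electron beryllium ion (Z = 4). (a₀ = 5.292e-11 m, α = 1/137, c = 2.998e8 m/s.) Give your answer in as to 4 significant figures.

r = n²a₀/Z = 8²·5.292e-11/4 = 8.467e-10 m
v = Zαc/n = 4·0.007299·2.998e8/8 = 1.094e6 m/s
T = 2πr/v = 4.862e-15 s = 4862 as

4862 as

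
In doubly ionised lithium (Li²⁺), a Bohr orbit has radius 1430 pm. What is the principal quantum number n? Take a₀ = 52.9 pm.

9

r_n = n²a₀/Z ⇒ n² = rZ/a₀ = 1430 × 3 / 52.9 ≈ 81.10
n = 9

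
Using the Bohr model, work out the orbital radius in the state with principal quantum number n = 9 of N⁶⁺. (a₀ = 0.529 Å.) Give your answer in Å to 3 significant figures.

6.12 Å

r_n = n²a₀/Z = 9² × 0.529 / 7
    = 81 × 0.529 / 7 = 6.12 Å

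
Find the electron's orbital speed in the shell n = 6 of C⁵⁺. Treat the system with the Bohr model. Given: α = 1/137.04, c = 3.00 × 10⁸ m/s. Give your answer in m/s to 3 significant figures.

2.19 × 10⁶ m/s

v_n = Zαc/n = 6 × 0.00730 × 3.00 × 10⁸ / 6
    = 2.19 × 10⁶ m/s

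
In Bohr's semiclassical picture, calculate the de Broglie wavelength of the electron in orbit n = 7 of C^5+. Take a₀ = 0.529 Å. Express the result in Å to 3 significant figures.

The Bohr quantisation condition is nλ = 2πr_n.
r_n = n²a₀/Z = 4.32 Å
λ = 2πr_n/n = 2π·4.32/7 = 3.88 Å

3.88 Å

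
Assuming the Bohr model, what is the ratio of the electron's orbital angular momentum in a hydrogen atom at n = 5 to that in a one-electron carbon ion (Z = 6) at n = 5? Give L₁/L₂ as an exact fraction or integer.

L = nℏ is independent of Z.
L₁/L₂ = n₁/n₂ = 5/5 = 1

1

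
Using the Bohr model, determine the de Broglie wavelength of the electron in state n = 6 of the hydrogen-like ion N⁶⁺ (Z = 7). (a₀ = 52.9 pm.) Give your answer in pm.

The Bohr quantisation condition is nλ = 2πr_n.
r_n = n²a₀/Z = 272 pm
λ = 2πr_n/n = 2π·272/6 = 285 pm

285 pm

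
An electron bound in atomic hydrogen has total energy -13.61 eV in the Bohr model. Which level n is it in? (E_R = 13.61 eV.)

1

E_n = −E_R Z²/n² ⇒ n² = E_R Z²/(−E_n) = 13.61 × 1² / 13.61 ≈ 1.00
n = 1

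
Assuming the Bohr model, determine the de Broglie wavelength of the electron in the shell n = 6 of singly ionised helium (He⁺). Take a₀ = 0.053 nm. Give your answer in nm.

The Bohr quantisation condition is nλ = 2πr_n.
r_n = n²a₀/Z = 0.95 nm
λ = 2πr_n/n = 2π·0.95/6 = 1.00 nm

1.00 nm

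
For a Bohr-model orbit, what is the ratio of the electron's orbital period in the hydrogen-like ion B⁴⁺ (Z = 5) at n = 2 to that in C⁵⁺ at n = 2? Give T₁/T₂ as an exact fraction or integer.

36/25

T ∝ Z^-2 · n^3
T₁/T₂ = (5/6)^-2 · (2/2)^3 = 36/25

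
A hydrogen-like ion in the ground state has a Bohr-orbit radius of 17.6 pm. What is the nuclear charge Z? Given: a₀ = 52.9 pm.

3

r_n = n²a₀/Z ⇒ Z = n²a₀/r = 1² × 52.9 / 17.6 ≈ 3.01
Z = 3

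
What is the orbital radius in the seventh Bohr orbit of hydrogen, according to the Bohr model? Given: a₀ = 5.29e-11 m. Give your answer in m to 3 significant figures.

r_n = n²a₀/Z = 7² × 5.29e-11 / 1
    = 49 × 5.29e-11 / 1 = 2.59e-9 m

2.59e-9 m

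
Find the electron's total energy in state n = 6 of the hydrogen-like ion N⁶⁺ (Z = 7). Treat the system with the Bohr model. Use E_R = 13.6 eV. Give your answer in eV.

-18.5 eV

E_n = −E_R·Z²/n² = −13.6 × 7²/6² = -18.5 eV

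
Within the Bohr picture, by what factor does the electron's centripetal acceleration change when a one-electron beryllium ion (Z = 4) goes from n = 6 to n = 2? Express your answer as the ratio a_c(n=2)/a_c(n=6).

a_c ∝ Z^3 · n^-4; with Z fixed, a_c ∝ n^-4.
a_c(n=2)/a_c(n=6) = (2/6)^-4 = 81

81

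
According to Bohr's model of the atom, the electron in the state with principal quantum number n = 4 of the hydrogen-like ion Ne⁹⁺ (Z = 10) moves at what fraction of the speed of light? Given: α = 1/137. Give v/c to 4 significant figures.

v_n = Zαc/n, so v/c = Zα/n = 10 × 0.007299 / 4 = 0.01825

0.01825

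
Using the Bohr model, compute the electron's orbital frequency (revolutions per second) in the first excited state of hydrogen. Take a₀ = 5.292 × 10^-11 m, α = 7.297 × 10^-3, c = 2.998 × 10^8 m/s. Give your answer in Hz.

8.224 × 10^14 Hz

r = n²a₀/Z = 2.117 × 10^-10 m, v = Zαc/n = 1.094 × 10^6 m/s
f = v/(2πr) = 8.224 × 10^14 Hz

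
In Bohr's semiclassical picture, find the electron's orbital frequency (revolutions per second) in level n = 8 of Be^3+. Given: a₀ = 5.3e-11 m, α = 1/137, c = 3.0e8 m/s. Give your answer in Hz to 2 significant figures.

2.1e14 Hz

r = n²a₀/Z = 8.5e-10 m, v = Zαc/n = 1.1e6 m/s
f = v/(2πr) = 2.1e14 Hz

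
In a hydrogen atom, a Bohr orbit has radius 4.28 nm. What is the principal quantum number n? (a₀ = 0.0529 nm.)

9

r_n = n²a₀/Z ⇒ n² = rZ/a₀ = 4.28 × 1 / 0.0529 ≈ 80.91
n = 9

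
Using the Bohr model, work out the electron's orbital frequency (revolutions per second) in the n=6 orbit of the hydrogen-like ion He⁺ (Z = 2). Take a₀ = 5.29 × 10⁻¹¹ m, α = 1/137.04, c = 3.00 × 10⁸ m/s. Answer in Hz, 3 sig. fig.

r = n²a₀/Z = 9.52 × 10⁻¹⁰ m, v = Zαc/n = 7.30 × 10⁵ m/s
f = v/(2πr) = 1.22 × 10¹⁴ Hz

1.22 × 10¹⁴ Hz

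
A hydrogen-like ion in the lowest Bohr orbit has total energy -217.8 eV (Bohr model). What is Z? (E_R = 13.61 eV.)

E_n = −E_R Z²/n² ⇒ Z² = −E_n n²/E_R = 217.8 × 1² / 13.61 ≈ 16.00
Z = 4

4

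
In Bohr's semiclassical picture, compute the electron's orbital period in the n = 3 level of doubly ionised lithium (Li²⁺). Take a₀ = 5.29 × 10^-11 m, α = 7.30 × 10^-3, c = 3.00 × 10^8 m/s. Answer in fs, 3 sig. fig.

0.455 fs

r = n²a₀/Z = 3²·5.29 × 10^-11/3 = 1.59 × 10^-10 m
v = Zαc/n = 3·0.00730·3.00 × 10^8/3 = 2.19 × 10^6 m/s
T = 2πr/v = 4.55 × 10^-16 s = 0.455 fs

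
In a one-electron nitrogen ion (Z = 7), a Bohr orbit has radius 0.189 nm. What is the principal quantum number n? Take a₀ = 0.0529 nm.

5

r_n = n²a₀/Z ⇒ n² = rZ/a₀ = 0.189 × 7 / 0.0529 ≈ 25.01
n = 5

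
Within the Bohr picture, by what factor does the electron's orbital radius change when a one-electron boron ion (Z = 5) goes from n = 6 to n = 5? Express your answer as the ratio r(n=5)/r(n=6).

25/36

r ∝ Z^-1 · n^2; with Z fixed, r ∝ n^2.
r(n=5)/r(n=6) = (5/6)^2 = 25/36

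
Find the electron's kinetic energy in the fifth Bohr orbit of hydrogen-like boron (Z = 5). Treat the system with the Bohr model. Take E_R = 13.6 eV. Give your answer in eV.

13.6 eV

For a Coulomb orbit the virial theorem gives K = −E_n.
E_n = −E_R·Z²/n², so K = E_R·Z²/n² = 13.6 × 5²/5² = 13.6 eV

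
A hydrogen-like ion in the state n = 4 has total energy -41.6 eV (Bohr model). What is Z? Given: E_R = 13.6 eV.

7

E_n = −E_R Z²/n² ⇒ Z² = −E_n n²/E_R = 41.6 × 4² / 13.6 ≈ 48.94
Z = 7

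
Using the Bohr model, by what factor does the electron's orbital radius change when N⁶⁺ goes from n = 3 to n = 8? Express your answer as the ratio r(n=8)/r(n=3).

64/9

r ∝ Z^-1 · n^2; with Z fixed, r ∝ n^2.
r(n=8)/r(n=3) = (8/3)^2 = 64/9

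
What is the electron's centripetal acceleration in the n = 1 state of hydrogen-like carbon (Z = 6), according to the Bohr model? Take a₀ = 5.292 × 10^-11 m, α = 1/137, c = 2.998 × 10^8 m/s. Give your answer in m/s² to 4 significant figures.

1.955 × 10^25 m/s²

r = n²a₀/Z = 8.820 × 10^-12 m, v = Zαc/n = 1.313 × 10^7 m/s
a = v²/r = (1.313 × 10^7)² / 8.820 × 10^-12 = 1.955 × 10^25 m/s²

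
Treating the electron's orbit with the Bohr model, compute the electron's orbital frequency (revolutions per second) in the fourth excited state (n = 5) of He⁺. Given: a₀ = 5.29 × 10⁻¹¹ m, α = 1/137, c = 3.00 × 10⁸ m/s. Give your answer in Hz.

2.11 × 10¹⁴ Hz

r = n²a₀/Z = 6.61 × 10⁻¹⁰ m, v = Zαc/n = 8.76 × 10⁵ m/s
f = v/(2πr) = 2.11 × 10¹⁴ Hz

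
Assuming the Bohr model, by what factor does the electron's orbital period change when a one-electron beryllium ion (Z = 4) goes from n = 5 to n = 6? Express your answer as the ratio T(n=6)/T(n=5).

216/125

T ∝ Z^-2 · n^3; with Z fixed, T ∝ n^3.
T(n=6)/T(n=5) = (6/5)^3 = 216/125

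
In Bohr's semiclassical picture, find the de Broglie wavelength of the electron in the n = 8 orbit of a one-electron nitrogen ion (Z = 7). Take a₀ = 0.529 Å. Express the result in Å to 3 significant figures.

The Bohr quantisation condition is nλ = 2πr_n.
r_n = n²a₀/Z = 4.84 Å
λ = 2πr_n/n = 2π·4.84/8 = 3.80 Å

3.80 Å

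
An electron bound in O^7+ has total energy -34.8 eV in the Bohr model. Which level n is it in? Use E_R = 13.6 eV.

5

E_n = −E_R Z²/n² ⇒ n² = E_R Z²/(−E_n) = 13.6 × 8² / 34.8 ≈ 25.01
n = 5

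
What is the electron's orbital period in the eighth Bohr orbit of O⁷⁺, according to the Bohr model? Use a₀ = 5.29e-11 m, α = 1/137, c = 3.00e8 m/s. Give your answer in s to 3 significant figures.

r = n²a₀/Z = 8²·5.29e-11/8 = 4.23e-10 m
v = Zαc/n = 8·0.00730·3.00e8/8 = 2.19e6 m/s
T = 2πr/v = 1.21e-15 s

1.21e-15 s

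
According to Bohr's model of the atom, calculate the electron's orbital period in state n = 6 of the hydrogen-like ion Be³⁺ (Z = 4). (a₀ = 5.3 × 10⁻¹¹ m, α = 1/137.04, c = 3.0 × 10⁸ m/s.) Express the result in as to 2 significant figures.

2100 as

r = n²a₀/Z = 6²·5.3 × 10⁻¹¹/4 = 4.8 × 10⁻¹⁰ m
v = Zαc/n = 4·0.0073·3.0 × 10⁸/6 = 1.5 × 10⁶ m/s
T = 2πr/v = 2.1 × 10⁻¹⁵ s = 2100 as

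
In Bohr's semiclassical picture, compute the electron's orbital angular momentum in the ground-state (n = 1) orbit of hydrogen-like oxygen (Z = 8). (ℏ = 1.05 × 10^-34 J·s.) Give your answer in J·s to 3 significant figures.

1.05 × 10^-34 J·s

L_n = nℏ = 1 × 1.05 × 10^-34 = 1.05 × 10^-34 J·s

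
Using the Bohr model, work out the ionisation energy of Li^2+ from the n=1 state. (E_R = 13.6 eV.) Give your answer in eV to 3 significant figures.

E_n = −E_R·Z²/n² = −13.6 × 3²/1² eV = -122 eV
Ionisation energy = −E_n = 122 eV

122 eV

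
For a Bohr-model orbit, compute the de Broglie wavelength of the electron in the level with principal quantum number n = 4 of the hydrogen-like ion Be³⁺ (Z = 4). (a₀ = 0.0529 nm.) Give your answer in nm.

The Bohr quantisation condition is nλ = 2πr_n.
r_n = n²a₀/Z = 0.212 nm
λ = 2πr_n/n = 2π·0.212/4 = 0.332 nm

0.332 nm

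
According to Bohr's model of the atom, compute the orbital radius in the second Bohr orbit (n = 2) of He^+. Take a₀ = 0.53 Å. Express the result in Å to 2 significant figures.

r_n = n²a₀/Z = 2² × 0.53 / 2
    = 4 × 0.53 / 2 = 1.1 Å

1.1 Å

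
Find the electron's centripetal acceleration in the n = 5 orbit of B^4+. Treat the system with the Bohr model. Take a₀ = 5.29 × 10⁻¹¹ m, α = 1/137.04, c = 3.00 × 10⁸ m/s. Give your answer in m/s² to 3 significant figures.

r = n²a₀/Z = 2.64 × 10⁻¹⁰ m, v = Zαc/n = 2.19 × 10⁶ m/s
a = v²/r = (2.19 × 10⁶)² / 2.64 × 10⁻¹⁰ = 1.81 × 10²² m/s²

1.81 × 10²² m/s²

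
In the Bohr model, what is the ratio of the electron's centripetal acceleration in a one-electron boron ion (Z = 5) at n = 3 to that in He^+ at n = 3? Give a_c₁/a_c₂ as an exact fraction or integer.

a_c ∝ Z^3 · n^-4
a_c₁/a_c₂ = (5/2)^3 · (3/3)^-4 = 125/8

125/8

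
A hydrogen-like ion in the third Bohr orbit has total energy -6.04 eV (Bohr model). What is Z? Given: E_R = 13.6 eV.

2

E_n = −E_R Z²/n² ⇒ Z² = −E_n n²/E_R = 6.04 × 3² / 13.6 ≈ 4.00
Z = 2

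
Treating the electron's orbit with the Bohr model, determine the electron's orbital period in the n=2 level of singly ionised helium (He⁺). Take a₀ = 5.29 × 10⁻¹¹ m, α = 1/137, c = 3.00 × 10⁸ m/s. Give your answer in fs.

0.304 fs

r = n²a₀/Z = 2²·5.29 × 10⁻¹¹/2 = 1.06 × 10⁻¹⁰ m
v = Zαc/n = 2·0.00730·3.00 × 10⁸/2 = 2.19 × 10⁶ m/s
T = 2πr/v = 3.04 × 10⁻¹⁶ s = 0.304 fs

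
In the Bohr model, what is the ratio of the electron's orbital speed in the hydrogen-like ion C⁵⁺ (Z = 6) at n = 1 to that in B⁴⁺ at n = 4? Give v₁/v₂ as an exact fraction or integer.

v ∝ Z^1 · n^-1
v₁/v₂ = (6/5)^1 · (1/4)^-1 = 24/5

24/5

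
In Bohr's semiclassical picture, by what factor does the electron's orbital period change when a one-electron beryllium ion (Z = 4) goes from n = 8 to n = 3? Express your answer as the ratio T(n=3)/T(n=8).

27/512

T ∝ Z^-2 · n^3; with Z fixed, T ∝ n^3.
T(n=3)/T(n=8) = (3/8)^3 = 27/512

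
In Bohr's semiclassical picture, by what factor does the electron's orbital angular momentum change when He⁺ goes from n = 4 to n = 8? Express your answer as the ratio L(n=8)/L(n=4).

L = nℏ depends only on n, so L ∝ n.
L(n=8)/L(n=4) = (8/4)^1 = 2

2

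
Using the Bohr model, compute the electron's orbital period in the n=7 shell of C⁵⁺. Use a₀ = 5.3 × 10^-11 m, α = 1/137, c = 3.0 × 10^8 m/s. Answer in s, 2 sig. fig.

r = n²a₀/Z = 7²·5.3 × 10^-11/6 = 4.3 × 10^-10 m
v = Zαc/n = 6·0.0073·3.0 × 10^8/7 = 1.9 × 10^6 m/s
T = 2πr/v = 1.4 × 10^-15 s

1.4 × 10^-15 s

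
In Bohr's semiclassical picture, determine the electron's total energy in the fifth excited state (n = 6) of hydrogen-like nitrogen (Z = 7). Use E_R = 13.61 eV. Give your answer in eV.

E_n = −E_R·Z²/n² = −13.61 × 7²/6² = -18.52 eV

-18.52 eV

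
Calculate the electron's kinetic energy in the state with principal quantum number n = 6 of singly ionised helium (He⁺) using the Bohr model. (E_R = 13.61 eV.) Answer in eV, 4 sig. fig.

For a Coulomb orbit the virial theorem gives K = −E_n.
E_n = −E_R·Z²/n², so K = E_R·Z²/n² = 13.61 × 2²/6² = 1.512 eV

1.512 eV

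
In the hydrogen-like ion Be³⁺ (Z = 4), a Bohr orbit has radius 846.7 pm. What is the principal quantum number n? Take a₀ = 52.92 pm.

r_n = n²a₀/Z ⇒ n² = rZ/a₀ = 846.7 × 4 / 52.92 ≈ 64.00
n = 8

8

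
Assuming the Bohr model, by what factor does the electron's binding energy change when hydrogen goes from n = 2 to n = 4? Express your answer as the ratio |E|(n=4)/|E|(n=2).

|E| ∝ Z^2 · n^-2; with Z fixed, |E| ∝ n^-2.
|E|(n=4)/|E|(n=2) = (4/2)^-2 = 1/4

1/4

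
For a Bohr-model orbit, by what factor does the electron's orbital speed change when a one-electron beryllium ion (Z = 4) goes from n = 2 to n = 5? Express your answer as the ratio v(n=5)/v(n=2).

v ∝ Z^1 · n^-1; with Z fixed, v ∝ n^-1.
v(n=5)/v(n=2) = (5/2)^-1 = 2/5

2/5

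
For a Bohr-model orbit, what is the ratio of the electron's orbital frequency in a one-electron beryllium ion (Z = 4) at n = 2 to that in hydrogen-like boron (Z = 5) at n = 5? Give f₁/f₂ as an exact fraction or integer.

10

f ∝ Z^2 · n^-3
f₁/f₂ = (4/5)^2 · (2/5)^-3 = 10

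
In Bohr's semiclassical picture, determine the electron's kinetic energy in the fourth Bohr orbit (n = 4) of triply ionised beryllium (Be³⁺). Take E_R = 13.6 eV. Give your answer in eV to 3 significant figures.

13.6 eV

For a Coulomb orbit the virial theorem gives K = −E_n.
E_n = −E_R·Z²/n², so K = E_R·Z²/n² = 13.6 × 4²/4² = 13.6 eV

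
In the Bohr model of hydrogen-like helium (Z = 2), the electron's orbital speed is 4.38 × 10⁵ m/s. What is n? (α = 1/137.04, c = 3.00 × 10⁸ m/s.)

v_n = Zαc/n ⇒ n = Zαc/v = 2 × 0.00730 × 3.00 × 10⁸ / 4.38 × 10⁵ ≈ 10.00
n = 10

10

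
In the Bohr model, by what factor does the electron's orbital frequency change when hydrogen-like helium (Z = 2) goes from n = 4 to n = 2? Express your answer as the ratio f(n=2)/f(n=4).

f ∝ Z^2 · n^-3; with Z fixed, f ∝ n^-3.
f(n=2)/f(n=4) = (2/4)^-3 = 8

8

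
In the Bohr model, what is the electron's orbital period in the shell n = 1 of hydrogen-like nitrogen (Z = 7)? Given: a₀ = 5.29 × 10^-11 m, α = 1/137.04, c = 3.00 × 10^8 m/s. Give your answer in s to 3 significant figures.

3.10 × 10^-18 s

r = n²a₀/Z = 1²·5.29 × 10^-11/7 = 7.56 × 10^-12 m
v = Zαc/n = 7·0.00730·3.00 × 10^8/1 = 1.53 × 10^7 m/s
T = 2πr/v = 3.10 × 10^-18 s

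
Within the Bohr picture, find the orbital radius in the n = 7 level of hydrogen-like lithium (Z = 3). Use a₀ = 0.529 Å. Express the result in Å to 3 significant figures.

8.64 Å

r_n = n²a₀/Z = 7² × 0.529 / 3
    = 49 × 0.529 / 3 = 8.64 Å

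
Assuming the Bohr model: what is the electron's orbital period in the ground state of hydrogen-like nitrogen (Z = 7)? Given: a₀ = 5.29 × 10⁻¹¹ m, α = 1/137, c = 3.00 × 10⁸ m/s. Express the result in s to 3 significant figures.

r = n²a₀/Z = 1²·5.29 × 10⁻¹¹/7 = 7.56 × 10⁻¹² m
v = Zαc/n = 7·0.00730·3.00 × 10⁸/1 = 1.53 × 10⁷ m/s
T = 2πr/v = 3.10 × 10⁻¹⁸ s

3.10 × 10⁻¹⁸ s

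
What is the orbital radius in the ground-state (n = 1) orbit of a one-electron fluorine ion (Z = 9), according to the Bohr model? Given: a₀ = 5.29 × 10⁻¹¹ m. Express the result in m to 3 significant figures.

r_n = n²a₀/Z = 1² × 5.29 × 10⁻¹¹ / 9
    = 1 × 5.29 × 10⁻¹¹ / 9 = 5.88 × 10⁻¹² m

5.88 × 10⁻¹² m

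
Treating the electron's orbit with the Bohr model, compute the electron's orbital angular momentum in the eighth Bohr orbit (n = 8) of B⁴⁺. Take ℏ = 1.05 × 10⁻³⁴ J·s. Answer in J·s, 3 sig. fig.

L_n = nℏ = 8 × 1.05 × 10⁻³⁴ = 8.40 × 10⁻³⁴ J·s

8.40 × 10⁻³⁴ J·s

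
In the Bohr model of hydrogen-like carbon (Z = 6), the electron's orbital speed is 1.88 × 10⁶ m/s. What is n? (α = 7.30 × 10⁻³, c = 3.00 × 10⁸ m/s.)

v_n = Zαc/n ⇒ n = Zαc/v = 6 × 0.00730 × 3.00 × 10⁸ / 1.88 × 10⁶ ≈ 6.99
n = 7

7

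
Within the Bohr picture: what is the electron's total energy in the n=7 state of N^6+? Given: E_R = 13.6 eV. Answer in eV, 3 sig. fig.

-13.6 eV

E_n = −E_R·Z²/n² = −13.6 × 7²/7² = -13.6 eV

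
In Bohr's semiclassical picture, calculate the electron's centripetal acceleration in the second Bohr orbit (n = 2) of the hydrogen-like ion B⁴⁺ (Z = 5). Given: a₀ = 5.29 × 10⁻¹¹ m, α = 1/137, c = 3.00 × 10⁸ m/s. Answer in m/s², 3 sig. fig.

r = n²a₀/Z = 4.23 × 10⁻¹¹ m, v = Zαc/n = 5.47 × 10⁶ m/s
a = v²/r = (5.47 × 10⁶)² / 4.23 × 10⁻¹¹ = 7.08 × 10²³ m/s²

7.08 × 10²³ m/s²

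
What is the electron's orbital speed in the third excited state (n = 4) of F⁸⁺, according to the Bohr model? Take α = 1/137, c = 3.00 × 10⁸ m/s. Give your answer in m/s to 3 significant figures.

v_n = Zαc/n = 9 × 0.00730 × 3.00 × 10⁸ / 4
    = 4.93 × 10⁶ m/s

4.93 × 10⁶ m/s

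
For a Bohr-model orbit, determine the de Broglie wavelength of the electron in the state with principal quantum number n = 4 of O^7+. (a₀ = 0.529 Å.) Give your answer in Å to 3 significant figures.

1.66 Å

The Bohr quantisation condition is nλ = 2πr_n.
r_n = n²a₀/Z = 1.06 Å
λ = 2πr_n/n = 2π·1.06/4 = 1.66 Å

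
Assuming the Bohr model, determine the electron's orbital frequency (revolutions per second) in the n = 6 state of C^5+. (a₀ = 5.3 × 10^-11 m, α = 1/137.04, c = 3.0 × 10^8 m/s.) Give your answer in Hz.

r = n²a₀/Z = 3.2 × 10^-10 m, v = Zαc/n = 2.2 × 10^6 m/s
f = v/(2πr) = 1.1 × 10^15 Hz

1.1 × 10^15 Hz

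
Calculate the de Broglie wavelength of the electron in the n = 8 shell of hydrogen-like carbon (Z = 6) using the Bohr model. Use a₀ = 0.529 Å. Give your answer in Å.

The Bohr quantisation condition is nλ = 2πr_n.
r_n = n²a₀/Z = 5.64 Å
λ = 2πr_n/n = 2π·5.64/8 = 4.43 Å

4.43 Å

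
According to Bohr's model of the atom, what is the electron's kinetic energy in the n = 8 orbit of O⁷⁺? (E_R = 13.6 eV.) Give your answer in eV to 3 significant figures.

13.6 eV

For a Coulomb orbit the virial theorem gives K = −E_n.
E_n = −E_R·Z²/n², so K = E_R·Z²/n² = 13.6 × 8²/8² = 13.6 eV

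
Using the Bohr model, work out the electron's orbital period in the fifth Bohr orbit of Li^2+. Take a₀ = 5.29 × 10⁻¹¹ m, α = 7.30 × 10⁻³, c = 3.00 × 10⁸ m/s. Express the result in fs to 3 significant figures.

2.11 fs

r = n²a₀/Z = 5²·5.29 × 10⁻¹¹/3 = 4.41 × 10⁻¹⁰ m
v = Zαc/n = 3·0.00730·3.00 × 10⁸/5 = 1.31 × 10⁶ m/s
T = 2πr/v = 2.11 × 10⁻¹⁵ s = 2.11 fs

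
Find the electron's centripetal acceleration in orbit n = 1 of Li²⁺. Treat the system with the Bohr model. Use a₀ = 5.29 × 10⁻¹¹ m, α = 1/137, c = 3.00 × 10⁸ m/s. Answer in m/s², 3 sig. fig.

2.45 × 10²⁴ m/s²

r = n²a₀/Z = 1.76 × 10⁻¹¹ m, v = Zαc/n = 6.57 × 10⁶ m/s
a = v²/r = (6.57 × 10⁶)² / 1.76 × 10⁻¹¹ = 2.45 × 10²⁴ m/s²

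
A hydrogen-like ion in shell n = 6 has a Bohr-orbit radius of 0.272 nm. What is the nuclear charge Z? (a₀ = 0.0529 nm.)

r_n = n²a₀/Z ⇒ Z = n²a₀/r = 6² × 0.0529 / 0.272 ≈ 7.00
Z = 7

7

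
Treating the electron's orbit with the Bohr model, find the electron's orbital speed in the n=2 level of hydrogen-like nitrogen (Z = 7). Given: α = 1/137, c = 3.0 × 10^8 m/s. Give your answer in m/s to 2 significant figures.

7.7 × 10^6 m/s

v_n = Zαc/n = 7 × 0.0073 × 3.0 × 10^8 / 2
    = 7.7 × 10^6 m/s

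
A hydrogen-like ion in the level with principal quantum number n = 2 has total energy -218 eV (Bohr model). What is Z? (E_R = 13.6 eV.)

8

E_n = −E_R Z²/n² ⇒ Z² = −E_n n²/E_R = 218 × 2² / 13.6 ≈ 64.12
Z = 8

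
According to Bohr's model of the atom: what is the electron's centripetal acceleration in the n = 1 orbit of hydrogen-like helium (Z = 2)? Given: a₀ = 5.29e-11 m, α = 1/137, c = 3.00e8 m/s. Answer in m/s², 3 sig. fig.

7.25e23 m/s²

r = n²a₀/Z = 2.65e-11 m, v = Zαc/n = 4.38e6 m/s
a = v²/r = (4.38e6)² / 2.65e-11 = 7.25e23 m/s²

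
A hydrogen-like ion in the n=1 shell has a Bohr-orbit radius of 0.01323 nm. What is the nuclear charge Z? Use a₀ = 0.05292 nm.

r_n = n²a₀/Z ⇒ Z = n²a₀/r = 1² × 0.05292 / 0.01323 ≈ 4.00
Z = 4

4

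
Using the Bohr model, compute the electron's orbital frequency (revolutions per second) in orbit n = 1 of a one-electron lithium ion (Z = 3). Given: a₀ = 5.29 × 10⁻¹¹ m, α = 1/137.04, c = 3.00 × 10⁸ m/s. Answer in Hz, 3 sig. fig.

5.93 × 10¹⁶ Hz

r = n²a₀/Z = 1.76 × 10⁻¹¹ m, v = Zαc/n = 6.57 × 10⁶ m/s
f = v/(2πr) = 5.93 × 10¹⁶ Hz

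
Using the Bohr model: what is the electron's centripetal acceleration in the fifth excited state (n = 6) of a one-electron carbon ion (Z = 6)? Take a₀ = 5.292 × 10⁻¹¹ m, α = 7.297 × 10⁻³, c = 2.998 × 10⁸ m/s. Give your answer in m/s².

1.507 × 10²² m/s²

r = n²a₀/Z = 3.175 × 10⁻¹⁰ m, v = Zαc/n = 2.188 × 10⁶ m/s
a = v²/r = (2.188 × 10⁶)² / 3.175 × 10⁻¹⁰ = 1.507 × 10²² m/s²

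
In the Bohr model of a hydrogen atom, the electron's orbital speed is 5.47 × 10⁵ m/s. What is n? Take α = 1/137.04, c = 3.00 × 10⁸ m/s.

4

v_n = Zαc/n ⇒ n = Zαc/v = 1 × 0.00730 × 3.00 × 10⁸ / 5.47 × 10⁵ ≈ 4.00
n = 4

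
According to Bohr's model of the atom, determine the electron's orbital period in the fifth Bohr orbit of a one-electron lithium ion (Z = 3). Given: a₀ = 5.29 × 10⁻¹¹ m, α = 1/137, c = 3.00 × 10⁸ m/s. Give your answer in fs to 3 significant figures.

r = n²a₀/Z = 5²·5.29 × 10⁻¹¹/3 = 4.41 × 10⁻¹⁰ m
v = Zαc/n = 3·0.00730·3.00 × 10⁸/5 = 1.31 × 10⁶ m/s
T = 2πr/v = 2.11 × 10⁻¹⁵ s = 2.11 fs

2.11 fs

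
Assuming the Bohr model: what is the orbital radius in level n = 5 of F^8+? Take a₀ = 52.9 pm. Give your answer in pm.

147 pm

r_n = n²a₀/Z = 5² × 52.9 / 9
    = 25 × 52.9 / 9 = 147 pm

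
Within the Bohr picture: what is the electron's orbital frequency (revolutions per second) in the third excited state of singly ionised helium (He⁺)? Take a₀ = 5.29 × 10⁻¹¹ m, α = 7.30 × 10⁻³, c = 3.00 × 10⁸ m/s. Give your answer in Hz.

4.12 × 10¹⁴ Hz

r = n²a₀/Z = 4.23 × 10⁻¹⁰ m, v = Zαc/n = 1.09 × 10⁶ m/s
f = v/(2πr) = 4.12 × 10¹⁴ Hz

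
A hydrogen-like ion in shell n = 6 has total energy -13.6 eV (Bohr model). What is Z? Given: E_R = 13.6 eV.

6

E_n = −E_R Z²/n² ⇒ Z² = −E_n n²/E_R = 13.6 × 6² / 13.6 ≈ 36.00
Z = 6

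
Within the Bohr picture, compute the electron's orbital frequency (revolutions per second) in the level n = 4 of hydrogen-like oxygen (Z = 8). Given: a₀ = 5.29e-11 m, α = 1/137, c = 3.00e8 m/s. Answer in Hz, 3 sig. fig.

r = n²a₀/Z = 1.06e-10 m, v = Zαc/n = 4.38e6 m/s
f = v/(2πr) = 6.59e15 Hz

6.59e15 Hz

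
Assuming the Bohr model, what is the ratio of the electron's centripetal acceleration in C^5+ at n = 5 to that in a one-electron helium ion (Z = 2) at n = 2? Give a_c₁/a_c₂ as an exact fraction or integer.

432/625

a_c ∝ Z^3 · n^-4
a_c₁/a_c₂ = (6/2)^3 · (5/2)^-4 = 432/625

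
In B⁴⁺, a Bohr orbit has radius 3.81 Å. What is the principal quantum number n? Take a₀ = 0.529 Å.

6

r_n = n²a₀/Z ⇒ n² = rZ/a₀ = 3.81 × 5 / 0.529 ≈ 36.01
n = 6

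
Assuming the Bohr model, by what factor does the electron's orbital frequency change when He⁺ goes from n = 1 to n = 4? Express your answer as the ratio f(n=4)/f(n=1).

f ∝ Z^2 · n^-3; with Z fixed, f ∝ n^-3.
f(n=4)/f(n=1) = (4/1)^-3 = 1/64

1/64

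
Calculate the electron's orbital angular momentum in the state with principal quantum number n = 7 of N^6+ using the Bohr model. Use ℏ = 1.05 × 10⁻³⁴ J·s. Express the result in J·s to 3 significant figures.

7.35 × 10⁻³⁴ J·s

L_n = nℏ = 7 × 1.05 × 10⁻³⁴ = 7.35 × 10⁻³⁴ J·s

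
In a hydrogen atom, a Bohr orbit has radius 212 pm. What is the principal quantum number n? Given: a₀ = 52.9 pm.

r_n = n²a₀/Z ⇒ n² = rZ/a₀ = 212 × 1 / 52.9 ≈ 4.01
n = 2

2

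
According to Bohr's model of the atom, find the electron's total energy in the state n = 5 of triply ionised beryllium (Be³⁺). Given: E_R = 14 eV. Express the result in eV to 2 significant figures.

E_n = −E_R·Z²/n² = −14 × 4²/5² = -9.0 eV

-9.0 eV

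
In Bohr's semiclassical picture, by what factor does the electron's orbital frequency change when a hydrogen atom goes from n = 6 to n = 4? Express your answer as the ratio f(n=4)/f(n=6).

f ∝ Z^2 · n^-3; with Z fixed, f ∝ n^-3.
f(n=4)/f(n=6) = (4/6)^-3 = 27/8

27/8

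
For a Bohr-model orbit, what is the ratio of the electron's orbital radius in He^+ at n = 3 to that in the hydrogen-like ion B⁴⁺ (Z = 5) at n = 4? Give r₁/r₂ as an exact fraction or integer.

45/32

r ∝ Z^-1 · n^2
r₁/r₂ = (2/5)^-1 · (3/4)^2 = 45/32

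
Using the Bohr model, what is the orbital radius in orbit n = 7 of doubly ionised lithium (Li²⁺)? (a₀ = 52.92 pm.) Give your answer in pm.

864.4 pm

r_n = n²a₀/Z = 7² × 52.92 / 3
    = 49 × 52.92 / 3 = 864.4 pm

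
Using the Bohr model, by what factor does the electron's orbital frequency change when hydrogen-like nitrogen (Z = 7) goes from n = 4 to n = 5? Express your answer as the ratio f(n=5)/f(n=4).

f ∝ Z^2 · n^-3; with Z fixed, f ∝ n^-3.
f(n=5)/f(n=4) = (5/4)^-3 = 64/125

64/125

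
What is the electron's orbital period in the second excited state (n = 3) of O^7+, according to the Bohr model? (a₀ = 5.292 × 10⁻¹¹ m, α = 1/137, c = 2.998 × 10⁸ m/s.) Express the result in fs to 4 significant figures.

0.06410 fs

r = n²a₀/Z = 3²·5.292 × 10⁻¹¹/8 = 5.954 × 10⁻¹¹ m
v = Zαc/n = 8·0.007299·2.998 × 10⁸/3 = 5.836 × 10⁶ m/s
T = 2πr/v = 6.410 × 10⁻¹⁷ s = 0.06410 fs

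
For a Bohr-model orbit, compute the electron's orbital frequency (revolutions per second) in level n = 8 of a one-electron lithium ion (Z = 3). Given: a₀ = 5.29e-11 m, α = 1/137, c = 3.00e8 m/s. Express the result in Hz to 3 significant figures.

1.16e14 Hz

r = n²a₀/Z = 1.13e-9 m, v = Zαc/n = 8.21e5 m/s
f = v/(2πr) = 1.16e14 Hz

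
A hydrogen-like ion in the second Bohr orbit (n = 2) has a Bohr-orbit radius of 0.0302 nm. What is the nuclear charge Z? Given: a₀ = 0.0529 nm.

r_n = n²a₀/Z ⇒ Z = n²a₀/r = 2² × 0.0529 / 0.0302 ≈ 7.01
Z = 7

7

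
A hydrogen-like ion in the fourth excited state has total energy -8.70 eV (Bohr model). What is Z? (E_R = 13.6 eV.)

4

E_n = −E_R Z²/n² ⇒ Z² = −E_n n²/E_R = 8.70 × 5² / 13.6 ≈ 15.99
Z = 4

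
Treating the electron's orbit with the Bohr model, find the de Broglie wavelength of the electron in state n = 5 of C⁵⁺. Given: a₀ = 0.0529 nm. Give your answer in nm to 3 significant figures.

The Bohr quantisation condition is nλ = 2πr_n.
r_n = n²a₀/Z = 0.220 nm
λ = 2πr_n/n = 2π·0.220/5 = 0.277 nm

0.277 nm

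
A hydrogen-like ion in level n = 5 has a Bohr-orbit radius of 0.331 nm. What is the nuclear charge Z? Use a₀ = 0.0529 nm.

r_n = n²a₀/Z ⇒ Z = n²a₀/r = 5² × 0.0529 / 0.331 ≈ 4.00
Z = 4

4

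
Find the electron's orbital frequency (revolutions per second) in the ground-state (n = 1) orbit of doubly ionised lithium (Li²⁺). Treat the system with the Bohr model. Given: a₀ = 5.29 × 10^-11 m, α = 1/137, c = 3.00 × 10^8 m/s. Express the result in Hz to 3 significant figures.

5.93 × 10^16 Hz

r = n²a₀/Z = 1.76 × 10^-11 m, v = Zαc/n = 6.57 × 10^6 m/s
f = v/(2πr) = 5.93 × 10^16 Hz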